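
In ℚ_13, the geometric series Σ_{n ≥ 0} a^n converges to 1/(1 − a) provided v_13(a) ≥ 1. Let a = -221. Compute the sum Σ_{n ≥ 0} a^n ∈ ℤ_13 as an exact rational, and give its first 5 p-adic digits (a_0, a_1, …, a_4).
Σ a^n = 1/(1 − a) = 1/222;  first 5 digits = (1, 9, 1, 10, 9)

v_13(a) = 1 ≥ 1, so the series converges in ℤ_13 to 1/(1 − a) = 1/(1 − (-221)) = 1/222. Expand this rational in ℤ_13: compute digits iteratively via d_i = x_i mod 13, x_{i+1} = (x_i − d_i)/13. The first 5 digits are (1, 9, 1, 10, 9).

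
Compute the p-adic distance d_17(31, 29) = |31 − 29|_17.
d_17(31, 29) = 1

Step 1 — x − y = 31 − 29 = 2. Step 2 — v_17(2) = 0 (factor: 2 = (17^0 · 2); the sign does not affect v_p). Step 3 — |x − y|_17 = 17^{0} = 1.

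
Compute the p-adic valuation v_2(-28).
v_2(-28) = 2

v_2(n) is the largest exponent k such that 2^k divides n. Factor out: -28 = -2^2 · 7. (Sign doesn't affect v_p.) So v_2(-28) = 2.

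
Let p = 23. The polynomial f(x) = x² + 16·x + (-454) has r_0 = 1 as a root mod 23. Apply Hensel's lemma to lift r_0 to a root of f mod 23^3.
r_2 = 1818 (mod 12167)

Hensel: r_{i+1} = r_i − f(r_i)·(f′(r_i))^{-1} mod 23^{i+2}, f′(x) = 2x + 16. Iterate:
  r_0 = 1 (mod 23)
  r_1 = 231 (mod 529)
  r_2 = 1818 (mod 12167)
Final: r = 1818 satisfies f(r) ≡ 0 mod 23^3.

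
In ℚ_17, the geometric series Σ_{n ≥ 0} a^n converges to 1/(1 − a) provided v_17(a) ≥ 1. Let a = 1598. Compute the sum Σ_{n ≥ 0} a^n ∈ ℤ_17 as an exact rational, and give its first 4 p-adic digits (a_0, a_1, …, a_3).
Σ a^n = 1/(1 − a) = -1/1597;  first 4 digits = (1, 9, 1, 8)

v_17(a) = 1 ≥ 1, so the series converges in ℤ_17 to 1/(1 − a) = 1/(1 − 1598) = -1/1597. Expand this rational in ℤ_17: compute digits iteratively via d_i = x_i mod 17, x_{i+1} = (x_i − d_i)/17. The first 4 digits are (1, 9, 1, 8).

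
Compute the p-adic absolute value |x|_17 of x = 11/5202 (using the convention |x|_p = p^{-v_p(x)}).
|11/5202|_17 = 289

Step 1 — compute v_17(x) by factoring powers of 17 out of the numerator and denominator: v_17(11/5202) = -2. Step 2 — apply |x|_p = p^{-v_p(x)} = 17^{2} = 289.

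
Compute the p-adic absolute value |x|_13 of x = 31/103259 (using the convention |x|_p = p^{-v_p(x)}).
|31/103259|_13 = 2197

Step 1 — compute v_13(x) by factoring powers of 13 out of the numerator and denominator: v_13(31/103259) = -3. Step 2 — apply |x|_p = p^{-v_p(x)} = 13^{3} = 2197.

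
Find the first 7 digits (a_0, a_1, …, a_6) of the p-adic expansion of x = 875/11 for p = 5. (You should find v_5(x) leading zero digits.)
(a_0, …, a_6) = (0, 0, 0, 2, 2, 0, 4)

v_5(875/11) = 3, so a_0 = ... = a_2 = 0. Factor out: x = 5^3 · u with u = 7/11 a unit in ℤ_5. Expand u iteratively via a_{v+i} = u_i mod 5, u_{i+1} = (u_i − a_{v+i})/5:
  u_0 = 7/11;  a_3 = 2;  u_1 = (u_0 − 2)/5 = -3/11
  u_1 = -3/11;  a_4 = 2;  u_2 = (u_1 − 2)/5 = -5/11
  u_2 = -5/11;  a_5 = 0;  u_3 = (u_2 − 0)/5 = -1/11
  u_3 = -1/11;  a_6 = 4;  u_4 = (u_3 − 4)/5 = -9/11
Digits: (0, 0, 0, 2, 2, 0, 4).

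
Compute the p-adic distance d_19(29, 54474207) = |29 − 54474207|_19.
d_19(29, 54474207) = 1/2476099

Step 1 — x − y = 29 − 54474207 = -54474178. Step 2 — v_19(-54474178) = 5 (factor: -54474178 = −(19^5 · 22); the sign does not affect v_p). Step 3 — |x − y|_19 = 19^{-5} = 1/2476099.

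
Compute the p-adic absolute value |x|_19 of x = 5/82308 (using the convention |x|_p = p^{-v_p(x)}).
|5/82308|_19 = 6859

Step 1 — compute v_19(x) by factoring powers of 19 out of the numerator and denominator: v_19(5/82308) = -3. Step 2 — apply |x|_p = p^{-v_p(x)} = 19^{3} = 6859.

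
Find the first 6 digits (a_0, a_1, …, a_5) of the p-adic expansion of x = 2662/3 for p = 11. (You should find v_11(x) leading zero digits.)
(a_0, …, a_5) = (0, 0, 0, 8, 3, 7)

v_11(2662/3) = 3, so a_0 = ... = a_2 = 0. Factor out: x = 11^3 · u with u = 2/3 a unit in ℤ_11. Expand u iteratively via a_{v+i} = u_i mod 11, u_{i+1} = (u_i − a_{v+i})/11:
  u_0 = 2/3;  a_3 = 8;  u_1 = (u_0 − 8)/11 = -2/3
  u_1 = -2/3;  a_4 = 3;  u_2 = (u_1 − 3)/11 = -1/3
  u_2 = -1/3;  a_5 = 7;  u_3 = (u_2 − 7)/11 = -2/3
Digits: (0, 0, 0, 8, 3, 7).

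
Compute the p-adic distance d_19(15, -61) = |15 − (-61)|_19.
d_19(15, -61) = 1/19

Step 1 — x − y = 15 − (-61) = 76. Step 2 — v_19(76) = 1 (factor: 76 = (19^1 · 4); the sign does not affect v_p). Step 3 — |x − y|_19 = 19^{-1} = 1/19.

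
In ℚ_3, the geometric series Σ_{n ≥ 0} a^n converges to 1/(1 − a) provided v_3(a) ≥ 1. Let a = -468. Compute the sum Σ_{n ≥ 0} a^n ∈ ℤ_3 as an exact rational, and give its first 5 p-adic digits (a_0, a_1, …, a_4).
Σ a^n = 1/(1 − a) = 1/469;  first 5 digits = (1, 0, 2, 0, 1)

v_3(a) = 2 ≥ 1, so the series converges in ℤ_3 to 1/(1 − a) = 1/(1 − (-468)) = 1/469. Expand this rational in ℤ_3: compute digits iteratively via d_i = x_i mod 3, x_{i+1} = (x_i − d_i)/3. The first 5 digits are (1, 0, 2, 0, 1).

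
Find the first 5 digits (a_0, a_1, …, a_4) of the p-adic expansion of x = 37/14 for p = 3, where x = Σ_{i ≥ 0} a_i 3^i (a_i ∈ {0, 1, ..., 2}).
(a_0, …, a_4) = (2, 0, 2, 0, 0)

v_3(37/14) = 0 (numerator and denominator both coprime to 3), so x ∈ ℤ_3^×. Compute digits iteratively via a_i = x_i mod 3, x_{i+1} = (x_i − a_i)/3, with x_0 = x:
  x_0 = 37/14;  a_0 = 2;  x_1 = (x_0 − 2)/3 = 3/14
  x_1 = 3/14;  a_1 = 0;  x_2 = (x_1 − 0)/3 = 1/14
  x_2 = 1/14;  a_2 = 2;  x_3 = (x_2 − 2)/3 = -9/14
  x_3 = -9/14;  a_3 = 0;  x_4 = (x_3 − 0)/3 = -3/14
  x_4 = -3/14;  a_4 = 0;  x_5 = (x_4 − 0)/3 = -1/14
Digits: (2, 0, 2, 0, 0).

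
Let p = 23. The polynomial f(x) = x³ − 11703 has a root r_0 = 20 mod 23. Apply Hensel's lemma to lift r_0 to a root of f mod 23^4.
r_3 = 143908 (mod 279841)

Hensel: r_{i+1} = r_i − f(r_i)/f′(r_i) mod 23^{i+2}, where f′(x) = 3x². Iterate:
  r_0 = 20 (mod 23)
  r_1 = 20 (mod 529)
  r_2 = 10071 (mod 12167)
  r_3 = 143908 (mod 279841)
Final: r = 143908 with f(r) ≡ 0 mod 23^4.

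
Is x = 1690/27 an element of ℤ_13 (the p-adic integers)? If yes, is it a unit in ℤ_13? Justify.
x ∈ ℤ_13 but not a unit; v_13(x) = 2 > 0

ℤ_13 = {x ∈ ℚ_13 : v_13(x) ≥ 0} and ℤ_13^× = {x ∈ ℤ_13 : v_13(x) = 0}. Here v_13(1690/27) = v_13(num) − v_13(den) = 2; compare against these criteria.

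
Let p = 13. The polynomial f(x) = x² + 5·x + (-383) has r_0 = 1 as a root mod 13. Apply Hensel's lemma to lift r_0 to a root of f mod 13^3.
r_2 = 755 (mod 2197)

Hensel: r_{i+1} = r_i − f(r_i)·(f′(r_i))^{-1} mod 13^{i+2}, f′(x) = 2x + 5. Iterate:
  r_0 = 1 (mod 13)
  r_1 = 79 (mod 169)
  r_2 = 755 (mod 2197)
Final: r = 755 satisfies f(r) ≡ 0 mod 13^3.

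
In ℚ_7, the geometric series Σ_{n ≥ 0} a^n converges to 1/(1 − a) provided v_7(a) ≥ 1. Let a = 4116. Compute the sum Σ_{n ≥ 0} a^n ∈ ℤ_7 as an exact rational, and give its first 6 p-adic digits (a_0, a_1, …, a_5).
Σ a^n = 1/(1 − a) = -1/4115;  first 6 digits = (1, 0, 0, 5, 1, 0)

v_7(a) = 3 ≥ 1, so the series converges in ℤ_7 to 1/(1 − a) = 1/(1 − 4116) = -1/4115. Expand this rational in ℤ_7: compute digits iteratively via d_i = x_i mod 7, x_{i+1} = (x_i − d_i)/7. The first 6 digits are (1, 0, 0, 5, 1, 0).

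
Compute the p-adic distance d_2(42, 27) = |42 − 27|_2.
d_2(42, 27) = 1

Step 1 — x − y = 42 − 27 = 15. Step 2 — v_2(15) = 0 (factor: 15 = (2^0 · 15); the sign does not affect v_p). Step 3 — |x − y|_2 = 2^{0} = 1.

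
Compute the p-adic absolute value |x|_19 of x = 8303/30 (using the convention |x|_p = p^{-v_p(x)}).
|8303/30|_19 = 1/361

Step 1 — compute v_19(x) by factoring powers of 19 out of the numerator and denominator: v_19(8303/30) = 2. Step 2 — apply |x|_p = p^{-v_p(x)} = 19^{-2} = 1/361.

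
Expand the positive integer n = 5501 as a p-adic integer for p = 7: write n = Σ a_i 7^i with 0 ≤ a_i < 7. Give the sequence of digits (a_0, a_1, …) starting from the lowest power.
(a_0, a_1, …) = (6, 1, 0, 2, 2)

Repeated division by 7 gives the digits low-to-high: 5501 = 6 + 1·7^1 + 2·7^3 + 2·7^4. Digit sequence: (6, 1, 0, 2, 2).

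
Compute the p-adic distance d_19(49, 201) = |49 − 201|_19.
d_19(49, 201) = 1/19

Step 1 — x − y = 49 − 201 = -152. Step 2 — v_19(-152) = 1 (factor: -152 = −(19^1 · 8); the sign does not affect v_p). Step 3 — |x − y|_19 = 19^{-1} = 1/19.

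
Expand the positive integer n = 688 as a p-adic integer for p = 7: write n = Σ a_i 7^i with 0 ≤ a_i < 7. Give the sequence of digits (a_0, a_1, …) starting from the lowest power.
(a_0, a_1, …) = (2, 0, 0, 2)

Repeated division by 7 gives the digits low-to-high: 688 = 2 + 2·7^3. Digit sequence: (2, 0, 0, 2).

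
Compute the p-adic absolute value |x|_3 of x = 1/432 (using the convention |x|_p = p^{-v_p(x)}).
|1/432|_3 = 27

Step 1 — compute v_3(x) by factoring powers of 3 out of the numerator and denominator: v_3(1/432) = -3. Step 2 — apply |x|_p = p^{-v_p(x)} = 3^{3} = 27.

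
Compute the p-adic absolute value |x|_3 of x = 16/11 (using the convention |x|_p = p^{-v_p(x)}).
|16/11|_3 = 1

Step 1 — compute v_3(x) by factoring powers of 3 out of the numerator and denominator: v_3(16/11) = 0. Step 2 — apply |x|_p = p^{-v_p(x)} = 3^{0} = 1.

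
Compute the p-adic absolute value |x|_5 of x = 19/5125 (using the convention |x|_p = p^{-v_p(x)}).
|19/5125|_5 = 125

Step 1 — compute v_5(x) by factoring powers of 5 out of the numerator and denominator: v_5(19/5125) = -3. Step 2 — apply |x|_p = p^{-v_p(x)} = 5^{3} = 125.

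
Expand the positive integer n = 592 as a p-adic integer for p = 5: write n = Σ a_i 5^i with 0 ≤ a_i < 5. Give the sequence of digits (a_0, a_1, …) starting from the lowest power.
(a_0, a_1, …) = (2, 3, 3, 4)

Repeated division by 5 gives the digits low-to-high: 592 = 2 + 3·5^1 + 3·5^2 + 4·5^3. Digit sequence: (2, 3, 3, 4).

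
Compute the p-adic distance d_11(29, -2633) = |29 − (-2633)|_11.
d_11(29, -2633) = 1/1331

Step 1 — x − y = 29 − (-2633) = 2662. Step 2 — v_11(2662) = 3 (factor: 2662 = (11^3 · 2); the sign does not affect v_p). Step 3 — |x − y|_11 = 11^{-3} = 1/1331.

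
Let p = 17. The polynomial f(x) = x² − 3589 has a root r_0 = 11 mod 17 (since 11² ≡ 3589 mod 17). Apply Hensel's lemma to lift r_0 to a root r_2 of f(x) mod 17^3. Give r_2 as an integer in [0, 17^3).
r_2 = 4635 (mod 4913)

Hensel's recurrence: r_{i+1} = r_i − f(r_i)·(f′(r_i))^{-1} mod 17^{i+2}, with f′(x) = 2x. Iterate:
  r_0 = 11 (mod 17)
  r_1 = 11 (mod 289)
  r_2 = 4635 (mod 4913)
Final: r_2 = 4635, and one checks f(r_2) ≡ 0 mod 17^3.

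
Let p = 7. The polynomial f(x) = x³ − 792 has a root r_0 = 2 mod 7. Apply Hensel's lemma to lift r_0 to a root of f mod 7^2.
r_1 = 2 (mod 49)

Hensel: r_{i+1} = r_i − f(r_i)/f′(r_i) mod 7^{i+2}, where f′(x) = 3x². Iterate:
  r_0 = 2 (mod 7)
  r_1 = 2 (mod 49)
Final: r = 2 with f(r) ≡ 0 mod 7^2.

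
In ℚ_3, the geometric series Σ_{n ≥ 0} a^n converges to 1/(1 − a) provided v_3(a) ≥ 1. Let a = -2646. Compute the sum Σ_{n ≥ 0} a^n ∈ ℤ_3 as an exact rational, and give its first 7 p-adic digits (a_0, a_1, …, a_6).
Σ a^n = 1/(1 − a) = 1/2647;  first 7 digits = (1, 0, 0, 1, 0, 1, 0)

v_3(a) = 3 ≥ 1, so the series converges in ℤ_3 to 1/(1 − a) = 1/(1 − (-2646)) = 1/2647. Expand this rational in ℤ_3: compute digits iteratively via d_i = x_i mod 3, x_{i+1} = (x_i − d_i)/3. The first 7 digits are (1, 0, 0, 1, 0, 1, 0).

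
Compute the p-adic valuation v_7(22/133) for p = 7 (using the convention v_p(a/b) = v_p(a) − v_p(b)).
v_7(22/133) = -1

Factor powers of 7 from the numerator and denominator of the reduced fraction: 22 = 7^0 · 22 and 133 = 7^1 · 19. Apply v_p(a/b) = v_p(a) − v_p(b): v_7(22/133) = 0 − 1 = -1.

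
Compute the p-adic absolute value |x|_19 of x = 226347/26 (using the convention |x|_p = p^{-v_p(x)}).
|226347/26|_19 = 1/6859

Step 1 — compute v_19(x) by factoring powers of 19 out of the numerator and denominator: v_19(226347/26) = 3. Step 2 — apply |x|_p = p^{-v_p(x)} = 19^{-3} = 1/6859.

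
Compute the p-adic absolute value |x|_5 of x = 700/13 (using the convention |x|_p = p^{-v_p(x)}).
|700/13|_5 = 1/25

Step 1 — compute v_5(x) by factoring powers of 5 out of the numerator and denominator: v_5(700/13) = 2. Step 2 — apply |x|_p = p^{-v_p(x)} = 5^{-2} = 1/25.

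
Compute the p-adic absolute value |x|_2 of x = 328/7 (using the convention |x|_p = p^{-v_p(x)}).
|328/7|_2 = 1/8

Step 1 — compute v_2(x) by factoring powers of 2 out of the numerator and denominator: v_2(328/7) = 3. Step 2 — apply |x|_p = p^{-v_p(x)} = 2^{-3} = 1/8.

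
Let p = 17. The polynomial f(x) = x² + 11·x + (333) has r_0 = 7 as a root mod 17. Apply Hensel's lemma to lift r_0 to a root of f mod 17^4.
r_3 = 48032 (mod 83521)

Hensel: r_{i+1} = r_i − f(r_i)·(f′(r_i))^{-1} mod 17^{i+2}, f′(x) = 2x + 11. Iterate:
  r_0 = 7 (mod 17)
  r_1 = 58 (mod 289)
  r_2 = 3815 (mod 4913)
  r_3 = 48032 (mod 83521)
Final: r = 48032 satisfies f(r) ≡ 0 mod 17^4.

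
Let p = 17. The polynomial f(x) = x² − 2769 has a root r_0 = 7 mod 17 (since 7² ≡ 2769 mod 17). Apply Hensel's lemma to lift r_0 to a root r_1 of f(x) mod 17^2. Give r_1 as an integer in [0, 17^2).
r_1 = 160 (mod 289)

Hensel's recurrence: r_{i+1} = r_i − f(r_i)·(f′(r_i))^{-1} mod 17^{i+2}, with f′(x) = 2x. Iterate:
  r_0 = 7 (mod 17)
  r_1 = 160 (mod 289)
Final: r_1 = 160, and one checks f(r_1) ≡ 0 mod 17^2.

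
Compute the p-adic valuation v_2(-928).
v_2(-928) = 5

v_2(n) is the largest exponent k such that 2^k divides n. Factor out: -928 = -2^5 · 29. (Sign doesn't affect v_p.) So v_2(-928) = 5.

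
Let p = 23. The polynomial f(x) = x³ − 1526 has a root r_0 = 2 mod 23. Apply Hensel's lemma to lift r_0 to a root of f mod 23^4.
r_3 = 191362 (mod 279841)

Hensel: r_{i+1} = r_i − f(r_i)/f′(r_i) mod 23^{i+2}, where f′(x) = 3x². Iterate:
  r_0 = 2 (mod 23)
  r_1 = 393 (mod 529)
  r_2 = 8857 (mod 12167)
  r_3 = 191362 (mod 279841)
Final: r = 191362 with f(r) ≡ 0 mod 23^4.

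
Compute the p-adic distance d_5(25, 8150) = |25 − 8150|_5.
d_5(25, 8150) = 1/625

Step 1 — x − y = 25 − 8150 = -8125. Step 2 — v_5(-8125) = 4 (factor: -8125 = −(5^4 · 13); the sign does not affect v_p). Step 3 — |x − y|_5 = 5^{-4} = 1/625.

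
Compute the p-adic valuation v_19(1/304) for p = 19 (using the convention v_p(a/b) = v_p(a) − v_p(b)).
v_19(1/304) = -1

Factor powers of 19 from the numerator and denominator of the reduced fraction: 1 = 19^0 · 1 and 304 = 19^1 · 16. Apply v_p(a/b) = v_p(a) − v_p(b): v_19(1/304) = 0 − 1 = -1.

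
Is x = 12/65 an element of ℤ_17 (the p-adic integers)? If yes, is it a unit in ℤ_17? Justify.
x ∈ ℤ_17^× (unit); v_17(x) = 0

ℤ_17 = {x ∈ ℚ_17 : v_17(x) ≥ 0} and ℤ_17^× = {x ∈ ℤ_17 : v_17(x) = 0}. Here v_17(12/65) = v_17(num) − v_17(den) = 0; compare against these criteria.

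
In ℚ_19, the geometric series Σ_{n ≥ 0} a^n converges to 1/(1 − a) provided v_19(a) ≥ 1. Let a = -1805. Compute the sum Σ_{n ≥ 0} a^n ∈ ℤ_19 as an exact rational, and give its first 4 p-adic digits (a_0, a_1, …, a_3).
Σ a^n = 1/(1 − a) = 1/1806;  first 4 digits = (1, 0, 14, 18)

v_19(a) = 2 ≥ 1, so the series converges in ℤ_19 to 1/(1 − a) = 1/(1 − (-1805)) = 1/1806. Expand this rational in ℤ_19: compute digits iteratively via d_i = x_i mod 19, x_{i+1} = (x_i − d_i)/19. The first 4 digits are (1, 0, 14, 18).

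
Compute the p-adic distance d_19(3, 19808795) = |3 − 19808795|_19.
d_19(3, 19808795) = 1/2476099

Step 1 — x − y = 3 − 19808795 = -19808792. Step 2 — v_19(-19808792) = 5 (factor: -19808792 = −(19^5 · 8); the sign does not affect v_p). Step 3 — |x − y|_19 = 19^{-5} = 1/2476099.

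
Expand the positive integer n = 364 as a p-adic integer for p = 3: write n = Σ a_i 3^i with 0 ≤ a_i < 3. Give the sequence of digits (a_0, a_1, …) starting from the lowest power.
(a_0, a_1, …) = (1, 1, 1, 1, 1, 1)

Repeated division by 3 gives the digits low-to-high: 364 = 1 + 1·3^1 + 1·3^2 + 1·3^3 + 1·3^4 + 1·3^5. Digit sequence: (1, 1, 1, 1, 1, 1).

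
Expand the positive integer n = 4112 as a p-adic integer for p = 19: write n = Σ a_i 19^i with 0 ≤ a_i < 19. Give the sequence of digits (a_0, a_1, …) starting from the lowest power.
(a_0, a_1, …) = (8, 7, 11)

Repeated division by 19 gives the digits low-to-high: 4112 = 8 + 7·19^1 + 11·19^2. Digit sequence: (8, 7, 11).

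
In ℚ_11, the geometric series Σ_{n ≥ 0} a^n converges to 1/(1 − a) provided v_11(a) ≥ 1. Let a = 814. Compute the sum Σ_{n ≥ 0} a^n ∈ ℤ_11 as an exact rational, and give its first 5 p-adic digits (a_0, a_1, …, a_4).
Σ a^n = 1/(1 − a) = -1/813;  first 5 digits = (1, 8, 4, 9, 4)

v_11(a) = 1 ≥ 1, so the series converges in ℤ_11 to 1/(1 − a) = 1/(1 − 814) = -1/813. Expand this rational in ℤ_11: compute digits iteratively via d_i = x_i mod 11, x_{i+1} = (x_i − d_i)/11. The first 5 digits are (1, 8, 4, 9, 4).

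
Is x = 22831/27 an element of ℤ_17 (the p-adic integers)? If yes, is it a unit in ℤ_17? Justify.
x ∈ ℤ_17 but not a unit; v_17(x) = 2 > 0

ℤ_17 = {x ∈ ℚ_17 : v_17(x) ≥ 0} and ℤ_17^× = {x ∈ ℤ_17 : v_17(x) = 0}. Here v_17(22831/27) = v_17(num) − v_17(den) = 2; compare against these criteria.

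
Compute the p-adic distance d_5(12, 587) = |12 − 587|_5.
d_5(12, 587) = 1/25

Step 1 — x − y = 12 − 587 = -575. Step 2 — v_5(-575) = 2 (factor: -575 = −(5^2 · 23); the sign does not affect v_p). Step 3 — |x − y|_5 = 5^{-2} = 1/25.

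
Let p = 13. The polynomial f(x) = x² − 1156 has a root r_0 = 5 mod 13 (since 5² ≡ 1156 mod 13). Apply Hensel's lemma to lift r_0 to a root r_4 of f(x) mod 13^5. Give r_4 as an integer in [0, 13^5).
r_4 = 371259 (mod 371293)

Hensel's recurrence: r_{i+1} = r_i − f(r_i)·(f′(r_i))^{-1} mod 13^{i+2}, with f′(x) = 2x. Iterate:
  r_0 = 5 (mod 13)
  r_1 = 135 (mod 169)
  r_2 = 2163 (mod 2197)
  r_3 = 28527 (mod 28561)
  r_4 = 371259 (mod 371293)
Final: r_4 = 371259, and one checks f(r_4) ≡ 0 mod 13^5.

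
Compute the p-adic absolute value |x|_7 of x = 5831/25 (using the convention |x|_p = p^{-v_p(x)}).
|5831/25|_7 = 1/343

Step 1 — compute v_7(x) by factoring powers of 7 out of the numerator and denominator: v_7(5831/25) = 3. Step 2 — apply |x|_p = p^{-v_p(x)} = 7^{-3} = 1/343.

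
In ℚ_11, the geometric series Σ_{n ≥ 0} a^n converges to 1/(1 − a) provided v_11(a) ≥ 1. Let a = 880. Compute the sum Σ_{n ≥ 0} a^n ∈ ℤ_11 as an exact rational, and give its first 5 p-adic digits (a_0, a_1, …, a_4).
Σ a^n = 1/(1 − a) = -1/879;  first 5 digits = (1, 3, 5, 4, 6)

v_11(a) = 1 ≥ 1, so the series converges in ℤ_11 to 1/(1 − a) = 1/(1 − 880) = -1/879. Expand this rational in ℤ_11: compute digits iteratively via d_i = x_i mod 11, x_{i+1} = (x_i − d_i)/11. The first 5 digits are (1, 3, 5, 4, 6).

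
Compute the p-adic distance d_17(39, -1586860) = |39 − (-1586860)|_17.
d_17(39, -1586860) = 1/83521

Step 1 — x − y = 39 − (-1586860) = 1586899. Step 2 — v_17(1586899) = 4 (factor: 1586899 = (17^4 · 19); the sign does not affect v_p). Step 3 — |x − y|_17 = 17^{-4} = 1/83521.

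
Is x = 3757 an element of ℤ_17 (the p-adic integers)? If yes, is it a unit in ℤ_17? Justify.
x ∈ ℤ_17 but not a unit; v_17(x) = 2 > 0

ℤ_17 = {x ∈ ℚ_17 : v_17(x) ≥ 0} and ℤ_17^× = {x ∈ ℤ_17 : v_17(x) = 0}. Here v_17(3757) = v_17(num) − v_17(den) = 2; compare against these criteria.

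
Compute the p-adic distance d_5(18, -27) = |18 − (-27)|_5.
d_5(18, -27) = 1/5

Step 1 — x − y = 18 − (-27) = 45. Step 2 — v_5(45) = 1 (factor: 45 = (5^1 · 9); the sign does not affect v_p). Step 3 — |x − y|_5 = 5^{-1} = 1/5.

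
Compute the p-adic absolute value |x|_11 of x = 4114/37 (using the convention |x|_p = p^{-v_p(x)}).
|4114/37|_11 = 1/121

Step 1 — compute v_11(x) by factoring powers of 11 out of the numerator and denominator: v_11(4114/37) = 2. Step 2 — apply |x|_p = p^{-v_p(x)} = 11^{-2} = 1/121.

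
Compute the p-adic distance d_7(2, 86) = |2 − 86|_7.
d_7(2, 86) = 1/7

Step 1 — x − y = 2 − 86 = -84. Step 2 — v_7(-84) = 1 (factor: -84 = −(7^1 · 12); the sign does not affect v_p). Step 3 — |x − y|_7 = 7^{-1} = 1/7.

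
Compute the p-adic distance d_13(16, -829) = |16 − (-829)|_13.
d_13(16, -829) = 1/169

Step 1 — x − y = 16 − (-829) = 845. Step 2 — v_13(845) = 2 (factor: 845 = (13^2 · 5); the sign does not affect v_p). Step 3 — |x − y|_13 = 13^{-2} = 1/169.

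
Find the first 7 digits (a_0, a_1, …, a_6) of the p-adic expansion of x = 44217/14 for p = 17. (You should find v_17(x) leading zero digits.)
(a_0, …, a_6) = (0, 0, 0, 14, 15, 10, 3)

v_17(44217/14) = 3, so a_0 = ... = a_2 = 0. Factor out: x = 17^3 · u with u = 9/14 a unit in ℤ_17. Expand u iteratively via a_{v+i} = u_i mod 17, u_{i+1} = (u_i − a_{v+i})/17:
  u_0 = 9/14;  a_3 = 14;  u_1 = (u_0 − 14)/17 = -11/14
  u_1 = -11/14;  a_4 = 15;  u_2 = (u_1 − 15)/17 = -13/14
  u_2 = -13/14;  a_5 = 10;  u_3 = (u_2 − 10)/17 = -9/14
  u_3 = -9/14;  a_6 = 3;  u_4 = (u_3 − 3)/17 = -3/14
Digits: (0, 0, 0, 14, 15, 10, 3).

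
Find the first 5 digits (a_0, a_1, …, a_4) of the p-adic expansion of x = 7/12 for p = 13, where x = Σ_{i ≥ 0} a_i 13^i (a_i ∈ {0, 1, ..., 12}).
(a_0, …, a_4) = (6, 5, 5, 5, 5)

v_13(7/12) = 0 (numerator and denominator both coprime to 13), so x ∈ ℤ_13^×. Compute digits iteratively via a_i = x_i mod 13, x_{i+1} = (x_i − a_i)/13, with x_0 = x:
  x_0 = 7/12;  a_0 = 6;  x_1 = (x_0 − 6)/13 = -5/12
  x_1 = -5/12;  a_1 = 5;  x_2 = (x_1 − 5)/13 = -5/12
  x_2 = -5/12;  a_2 = 5;  x_3 = (x_2 − 5)/13 = -5/12
  x_3 = -5/12;  a_3 = 5;  x_4 = (x_3 − 5)/13 = -5/12
  x_4 = -5/12;  a_4 = 5;  x_5 = (x_4 − 5)/13 = -5/12
Digits: (6, 5, 5, 5, 5).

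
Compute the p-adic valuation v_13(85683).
v_13(85683) = 4

v_13(n) is the largest exponent k such that 13^k divides n. Factor out: 85683 = 13^4 · 3. (Sign doesn't affect v_p.) So v_13(85683) = 4.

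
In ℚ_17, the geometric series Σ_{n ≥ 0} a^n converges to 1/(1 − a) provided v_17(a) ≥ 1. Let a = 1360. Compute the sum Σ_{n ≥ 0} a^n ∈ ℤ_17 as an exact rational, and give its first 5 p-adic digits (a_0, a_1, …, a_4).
Σ a^n = 1/(1 − a) = -1/1359;  first 5 digits = (1, 12, 12, 13, 11)

v_17(a) = 1 ≥ 1, so the series converges in ℤ_17 to 1/(1 − a) = 1/(1 − 1360) = -1/1359. Expand this rational in ℤ_17: compute digits iteratively via d_i = x_i mod 17, x_{i+1} = (x_i − d_i)/17. The first 5 digits are (1, 12, 12, 13, 11).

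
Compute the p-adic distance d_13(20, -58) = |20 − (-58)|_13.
d_13(20, -58) = 1/13

Step 1 — x − y = 20 − (-58) = 78. Step 2 — v_13(78) = 1 (factor: 78 = (13^1 · 6); the sign does not affect v_p). Step 3 — |x − y|_13 = 13^{-1} = 1/13.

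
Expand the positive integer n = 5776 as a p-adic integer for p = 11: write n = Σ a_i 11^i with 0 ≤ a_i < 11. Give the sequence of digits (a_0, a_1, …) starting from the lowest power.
(a_0, a_1, …) = (1, 8, 3, 4)

Repeated division by 11 gives the digits low-to-high: 5776 = 1 + 8·11^1 + 3·11^2 + 4·11^3. Digit sequence: (1, 8, 3, 4).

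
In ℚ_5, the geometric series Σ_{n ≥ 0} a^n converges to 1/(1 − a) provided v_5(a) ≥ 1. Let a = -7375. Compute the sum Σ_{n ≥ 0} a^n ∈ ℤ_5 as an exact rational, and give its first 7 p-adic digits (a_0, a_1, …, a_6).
Σ a^n = 1/(1 − a) = 1/7376;  first 7 digits = (1, 0, 0, 1, 3, 2, 0)

v_5(a) = 3 ≥ 1, so the series converges in ℤ_5 to 1/(1 − a) = 1/(1 − (-7375)) = 1/7376. Expand this rational in ℤ_5: compute digits iteratively via d_i = x_i mod 5, x_{i+1} = (x_i − d_i)/5. The first 7 digits are (1, 0, 0, 1, 3, 2, 0).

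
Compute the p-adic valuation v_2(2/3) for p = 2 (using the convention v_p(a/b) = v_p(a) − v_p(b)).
v_2(2/3) = 1

Factor powers of 2 from the numerator and denominator of the reduced fraction: 2 = 2^1 · 1 and 3 = 2^0 · 3. Apply v_p(a/b) = v_p(a) − v_p(b): v_2(2/3) = 1 − 0 = 1.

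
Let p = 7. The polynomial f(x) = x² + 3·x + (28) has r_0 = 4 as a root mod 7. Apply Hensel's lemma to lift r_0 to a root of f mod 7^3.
r_2 = 137 (mod 343)

Hensel: r_{i+1} = r_i − f(r_i)·(f′(r_i))^{-1} mod 7^{i+2}, f′(x) = 2x + 3. Iterate:
  r_0 = 4 (mod 7)
  r_1 = 39 (mod 49)
  r_2 = 137 (mod 343)
Final: r = 137 satisfies f(r) ≡ 0 mod 7^3.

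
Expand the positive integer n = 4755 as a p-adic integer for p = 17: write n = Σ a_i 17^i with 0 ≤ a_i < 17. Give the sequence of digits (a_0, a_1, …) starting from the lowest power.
(a_0, a_1, …) = (12, 7, 16)

Repeated division by 17 gives the digits low-to-high: 4755 = 12 + 7·17^1 + 16·17^2. Digit sequence: (12, 7, 16).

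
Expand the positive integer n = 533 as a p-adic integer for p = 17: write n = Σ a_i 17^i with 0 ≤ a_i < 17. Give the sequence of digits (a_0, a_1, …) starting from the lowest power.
(a_0, a_1, …) = (6, 14, 1)

Repeated division by 17 gives the digits low-to-high: 533 = 6 + 14·17^1 + 1·17^2. Digit sequence: (6, 14, 1).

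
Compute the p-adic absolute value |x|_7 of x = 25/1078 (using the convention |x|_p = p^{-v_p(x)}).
|25/1078|_7 = 49

Step 1 — compute v_7(x) by factoring powers of 7 out of the numerator and denominator: v_7(25/1078) = -2. Step 2 — apply |x|_p = p^{-v_p(x)} = 7^{2} = 49.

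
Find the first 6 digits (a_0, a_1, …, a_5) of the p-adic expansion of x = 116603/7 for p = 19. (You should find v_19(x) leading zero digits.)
(a_0, …, a_5) = (0, 0, 0, 16, 2, 8)

v_19(116603/7) = 3, so a_0 = ... = a_2 = 0. Factor out: x = 19^3 · u with u = 17/7 a unit in ℤ_19. Expand u iteratively via a_{v+i} = u_i mod 19, u_{i+1} = (u_i − a_{v+i})/19:
  u_0 = 17/7;  a_3 = 16;  u_1 = (u_0 − 16)/19 = -5/7
  u_1 = -5/7;  a_4 = 2;  u_2 = (u_1 − 2)/19 = -1/7
  u_2 = -1/7;  a_5 = 8;  u_3 = (u_2 − 8)/19 = -3/7
Digits: (0, 0, 0, 16, 2, 8).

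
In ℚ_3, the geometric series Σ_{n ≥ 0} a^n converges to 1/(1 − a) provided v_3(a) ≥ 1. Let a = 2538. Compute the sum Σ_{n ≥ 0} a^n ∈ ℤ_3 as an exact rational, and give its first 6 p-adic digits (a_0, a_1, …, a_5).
Σ a^n = 1/(1 − a) = -1/2537;  first 6 digits = (1, 0, 0, 1, 1, 1)

v_3(a) = 3 ≥ 1, so the series converges in ℤ_3 to 1/(1 − a) = 1/(1 − 2538) = -1/2537. Expand this rational in ℤ_3: compute digits iteratively via d_i = x_i mod 3, x_{i+1} = (x_i − d_i)/3. The first 6 digits are (1, 0, 0, 1, 1, 1).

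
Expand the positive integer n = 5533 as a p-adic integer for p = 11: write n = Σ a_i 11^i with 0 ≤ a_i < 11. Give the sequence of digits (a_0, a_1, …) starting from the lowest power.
(a_0, a_1, …) = (0, 8, 1, 4)

Repeated division by 11 gives the digits low-to-high: 5533 = 8·11^1 + 1·11^2 + 4·11^3. Digit sequence: (0, 8, 1, 4).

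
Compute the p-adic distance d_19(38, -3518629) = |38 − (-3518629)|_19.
d_19(38, -3518629) = 1/130321

Step 1 — x − y = 38 − (-3518629) = 3518667. Step 2 — v_19(3518667) = 4 (factor: 3518667 = (19^4 · 27); the sign does not affect v_p). Step 3 — |x − y|_19 = 19^{-4} = 1/130321.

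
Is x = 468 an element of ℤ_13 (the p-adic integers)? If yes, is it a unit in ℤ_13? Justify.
x ∈ ℤ_13 but not a unit; v_13(x) = 1 > 0

ℤ_13 = {x ∈ ℚ_13 : v_13(x) ≥ 0} and ℤ_13^× = {x ∈ ℤ_13 : v_13(x) = 0}. Here v_13(468) = v_13(num) − v_13(den) = 1; compare against these criteria.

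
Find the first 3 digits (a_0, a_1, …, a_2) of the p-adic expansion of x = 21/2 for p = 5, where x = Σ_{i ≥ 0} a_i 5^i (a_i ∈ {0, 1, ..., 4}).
(a_0, …, a_2) = (3, 4, 2)

v_5(21/2) = 0 (numerator and denominator both coprime to 5), so x ∈ ℤ_5^×. Compute digits iteratively via a_i = x_i mod 5, x_{i+1} = (x_i − a_i)/5, with x_0 = x:
  x_0 = 21/2;  a_0 = 3;  x_1 = (x_0 − 3)/5 = 3/2
  x_1 = 3/2;  a_1 = 4;  x_2 = (x_1 − 4)/5 = -1/2
  x_2 = -1/2;  a_2 = 2;  x_3 = (x_2 − 2)/5 = -1/2
Digits: (3, 4, 2).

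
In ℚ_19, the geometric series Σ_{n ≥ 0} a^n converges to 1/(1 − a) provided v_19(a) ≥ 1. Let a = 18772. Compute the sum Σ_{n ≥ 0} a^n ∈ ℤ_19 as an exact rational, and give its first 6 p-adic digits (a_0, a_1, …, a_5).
Σ a^n = 1/(1 − a) = -1/18771;  first 6 digits = (1, 0, 14, 2, 6, 9)

v_19(a) = 2 ≥ 1, so the series converges in ℤ_19 to 1/(1 − a) = 1/(1 − 18772) = -1/18771. Expand this rational in ℤ_19: compute digits iteratively via d_i = x_i mod 19, x_{i+1} = (x_i − d_i)/19. The first 6 digits are (1, 0, 14, 2, 6, 9).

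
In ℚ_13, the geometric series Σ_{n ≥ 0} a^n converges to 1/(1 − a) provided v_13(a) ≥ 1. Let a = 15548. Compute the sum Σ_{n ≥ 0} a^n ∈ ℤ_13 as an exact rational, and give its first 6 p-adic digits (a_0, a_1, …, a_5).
Σ a^n = 1/(1 − a) = -1/15547;  first 6 digits = (1, 0, 1, 7, 1, 1)

v_13(a) = 2 ≥ 1, so the series converges in ℤ_13 to 1/(1 − a) = 1/(1 − 15548) = -1/15547. Expand this rational in ℤ_13: compute digits iteratively via d_i = x_i mod 13, x_{i+1} = (x_i − d_i)/13. The first 6 digits are (1, 0, 1, 7, 1, 1).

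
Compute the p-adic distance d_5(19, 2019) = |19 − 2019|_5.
d_5(19, 2019) = 1/125

Step 1 — x − y = 19 − 2019 = -2000. Step 2 — v_5(-2000) = 3 (factor: -2000 = −(5^3 · 16); the sign does not affect v_p). Step 3 — |x − y|_5 = 5^{-3} = 1/125.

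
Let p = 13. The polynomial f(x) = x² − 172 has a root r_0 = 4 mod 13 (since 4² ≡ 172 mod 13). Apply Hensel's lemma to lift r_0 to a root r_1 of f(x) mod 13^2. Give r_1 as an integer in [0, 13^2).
r_1 = 108 (mod 169)

Hensel's recurrence: r_{i+1} = r_i − f(r_i)·(f′(r_i))^{-1} mod 13^{i+2}, with f′(x) = 2x. Iterate:
  r_0 = 4 (mod 13)
  r_1 = 108 (mod 169)
Final: r_1 = 108, and one checks f(r_1) ≡ 0 mod 13^2.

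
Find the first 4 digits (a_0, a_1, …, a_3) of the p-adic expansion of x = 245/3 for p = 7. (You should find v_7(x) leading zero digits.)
(a_0, …, a_3) = (0, 0, 4, 2)

v_7(245/3) = 2, so a_0 = ... = a_1 = 0. Factor out: x = 7^2 · u with u = 5/3 a unit in ℤ_7. Expand u iteratively via a_{v+i} = u_i mod 7, u_{i+1} = (u_i − a_{v+i})/7:
  u_0 = 5/3;  a_2 = 4;  u_1 = (u_0 − 4)/7 = -1/3
  u_1 = -1/3;  a_3 = 2;  u_2 = (u_1 − 2)/7 = -1/3
Digits: (0, 0, 4, 2).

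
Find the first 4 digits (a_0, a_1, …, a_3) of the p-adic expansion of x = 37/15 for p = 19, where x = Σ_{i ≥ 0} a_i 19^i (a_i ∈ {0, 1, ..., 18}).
(a_0, …, a_3) = (5, 10, 2, 10)

v_19(37/15) = 0 (numerator and denominator both coprime to 19), so x ∈ ℤ_19^×. Compute digits iteratively via a_i = x_i mod 19, x_{i+1} = (x_i − a_i)/19, with x_0 = x:
  x_0 = 37/15;  a_0 = 5;  x_1 = (x_0 − 5)/19 = -2/15
  x_1 = -2/15;  a_1 = 10;  x_2 = (x_1 − 10)/19 = -8/15
  x_2 = -8/15;  a_2 = 2;  x_3 = (x_2 − 2)/19 = -2/15
  x_3 = -2/15;  a_3 = 10;  x_4 = (x_3 − 10)/19 = -8/15
Digits: (5, 10, 2, 10).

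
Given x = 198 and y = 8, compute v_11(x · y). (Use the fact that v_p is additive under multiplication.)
v_11(1584) = 1

v_p(x) = 1 (factor: 198 = 11^1 · 18); v_p(y) = 0 (factor: 8 = 11^0 · 8). Additivity: v_p(xy) = v_p(x) + v_p(y) = 1 + 0 = 1. (Direct check: xy = 1584 = 11^1 · (144).)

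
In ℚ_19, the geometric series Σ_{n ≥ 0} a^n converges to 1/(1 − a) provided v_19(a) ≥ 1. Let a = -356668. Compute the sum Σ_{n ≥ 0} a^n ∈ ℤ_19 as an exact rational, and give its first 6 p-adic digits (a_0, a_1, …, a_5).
Σ a^n = 1/(1 − a) = 1/356669;  first 6 digits = (1, 0, 0, 5, 16, 18)

v_19(a) = 3 ≥ 1, so the series converges in ℤ_19 to 1/(1 − a) = 1/(1 − (-356668)) = 1/356669. Expand this rational in ℤ_19: compute digits iteratively via d_i = x_i mod 19, x_{i+1} = (x_i − d_i)/19. The first 6 digits are (1, 0, 0, 5, 16, 18).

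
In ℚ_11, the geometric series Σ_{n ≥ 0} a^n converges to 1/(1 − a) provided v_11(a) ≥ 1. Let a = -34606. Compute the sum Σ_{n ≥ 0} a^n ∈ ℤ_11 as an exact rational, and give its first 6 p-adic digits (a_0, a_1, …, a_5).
Σ a^n = 1/(1 − a) = 1/34607;  first 6 digits = (1, 0, 0, 7, 8, 10)

v_11(a) = 3 ≥ 1, so the series converges in ℤ_11 to 1/(1 − a) = 1/(1 − (-34606)) = 1/34607. Expand this rational in ℤ_11: compute digits iteratively via d_i = x_i mod 11, x_{i+1} = (x_i − d_i)/11. The first 6 digits are (1, 0, 0, 7, 8, 10).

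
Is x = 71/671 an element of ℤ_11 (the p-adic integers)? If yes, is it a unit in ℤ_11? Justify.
x ∉ ℤ_11 (v_11(x) = -1 < 0)

ℤ_11 = {x ∈ ℚ_11 : v_11(x) ≥ 0} and ℤ_11^× = {x ∈ ℤ_11 : v_11(x) = 0}. Here v_11(71/671) = v_11(num) − v_11(den) = -1; compare against these criteria.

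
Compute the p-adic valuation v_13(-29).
v_13(-29) = 0

v_13(n) is the largest exponent k such that 13^k divides n. Factor out: -29 = -13^0 · 29. (Sign doesn't affect v_p.) So v_13(-29) = 0.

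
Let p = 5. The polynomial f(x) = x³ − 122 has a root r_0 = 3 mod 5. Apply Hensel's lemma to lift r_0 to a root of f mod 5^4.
r_3 = 163 (mod 625)

Hensel: r_{i+1} = r_i − f(r_i)/f′(r_i) mod 5^{i+2}, where f′(x) = 3x². Iterate:
  r_0 = 3 (mod 5)
  r_1 = 13 (mod 25)
  r_2 = 38 (mod 125)
  r_3 = 163 (mod 625)
Final: r = 163 with f(r) ≡ 0 mod 5^4.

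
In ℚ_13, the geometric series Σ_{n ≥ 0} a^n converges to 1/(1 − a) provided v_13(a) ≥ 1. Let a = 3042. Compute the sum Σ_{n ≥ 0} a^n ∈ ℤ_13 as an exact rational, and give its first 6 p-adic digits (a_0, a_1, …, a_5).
Σ a^n = 1/(1 − a) = -1/3041;  first 6 digits = (1, 0, 5, 1, 12, 11)

v_13(a) = 2 ≥ 1, so the series converges in ℤ_13 to 1/(1 − a) = 1/(1 − 3042) = -1/3041. Expand this rational in ℤ_13: compute digits iteratively via d_i = x_i mod 13, x_{i+1} = (x_i − d_i)/13. The first 6 digits are (1, 0, 5, 1, 12, 11).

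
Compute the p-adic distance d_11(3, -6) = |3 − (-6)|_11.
d_11(3, -6) = 1

Step 1 — x − y = 3 − (-6) = 9. Step 2 — v_11(9) = 0 (factor: 9 = (11^0 · 9); the sign does not affect v_p). Step 3 — |x − y|_11 = 11^{0} = 1.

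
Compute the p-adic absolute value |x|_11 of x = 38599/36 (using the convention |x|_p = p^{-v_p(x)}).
|38599/36|_11 = 1/1331

Step 1 — compute v_11(x) by factoring powers of 11 out of the numerator and denominator: v_11(38599/36) = 3. Step 2 — apply |x|_p = p^{-v_p(x)} = 11^{-3} = 1/1331.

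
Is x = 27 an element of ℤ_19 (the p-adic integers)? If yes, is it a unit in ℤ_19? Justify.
x ∈ ℤ_19^× (unit); v_19(x) = 0

ℤ_19 = {x ∈ ℚ_19 : v_19(x) ≥ 0} and ℤ_19^× = {x ∈ ℤ_19 : v_19(x) = 0}. Here v_19(27) = v_19(num) − v_19(den) = 0; compare against these criteria.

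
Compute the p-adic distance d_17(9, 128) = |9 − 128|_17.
d_17(9, 128) = 1/17

Step 1 — x − y = 9 − 128 = -119. Step 2 — v_17(-119) = 1 (factor: -119 = −(17^1 · 7); the sign does not affect v_p). Step 3 — |x − y|_17 = 17^{-1} = 1/17.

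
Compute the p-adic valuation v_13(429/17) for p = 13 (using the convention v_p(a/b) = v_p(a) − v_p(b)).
v_13(429/17) = 1

Factor powers of 13 from the numerator and denominator of the reduced fraction: 429 = 13^1 · 33 and 17 = 13^0 · 17. Apply v_p(a/b) = v_p(a) − v_p(b): v_13(429/17) = 1 − 0 = 1.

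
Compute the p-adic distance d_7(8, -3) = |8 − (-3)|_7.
d_7(8, -3) = 1

Step 1 — x − y = 8 − (-3) = 11. Step 2 — v_7(11) = 0 (factor: 11 = (7^0 · 11); the sign does not affect v_p). Step 3 — |x − y|_7 = 7^{0} = 1.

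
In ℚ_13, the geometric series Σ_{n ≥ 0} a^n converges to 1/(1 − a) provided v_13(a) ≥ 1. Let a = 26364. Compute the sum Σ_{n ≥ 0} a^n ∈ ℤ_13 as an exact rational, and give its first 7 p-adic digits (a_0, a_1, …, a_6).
Σ a^n = 1/(1 − a) = -1/26363;  first 7 digits = (1, 0, 0, 12, 0, 0, 1)

v_13(a) = 3 ≥ 1, so the series converges in ℤ_13 to 1/(1 − a) = 1/(1 − 26364) = -1/26363. Expand this rational in ℤ_13: compute digits iteratively via d_i = x_i mod 13, x_{i+1} = (x_i − d_i)/13. The first 7 digits are (1, 0, 0, 12, 0, 0, 1).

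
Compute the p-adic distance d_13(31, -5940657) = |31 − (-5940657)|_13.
d_13(31, -5940657) = 1/371293

Step 1 — x − y = 31 − (-5940657) = 5940688. Step 2 — v_13(5940688) = 5 (factor: 5940688 = (13^5 · 16); the sign does not affect v_p). Step 3 — |x − y|_13 = 13^{-5} = 1/371293.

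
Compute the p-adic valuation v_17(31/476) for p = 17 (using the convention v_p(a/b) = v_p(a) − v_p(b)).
v_17(31/476) = -1

Factor powers of 17 from the numerator and denominator of the reduced fraction: 31 = 17^0 · 31 and 476 = 17^1 · 28. Apply v_p(a/b) = v_p(a) − v_p(b): v_17(31/476) = 0 − 1 = -1.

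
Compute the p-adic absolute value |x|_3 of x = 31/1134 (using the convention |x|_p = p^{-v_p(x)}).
|31/1134|_3 = 81

Step 1 — compute v_3(x) by factoring powers of 3 out of the numerator and denominator: v_3(31/1134) = -4. Step 2 — apply |x|_p = p^{-v_p(x)} = 3^{4} = 81.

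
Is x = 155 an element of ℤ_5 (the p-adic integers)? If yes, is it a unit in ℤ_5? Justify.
x ∈ ℤ_5 but not a unit; v_5(x) = 1 > 0

ℤ_5 = {x ∈ ℚ_5 : v_5(x) ≥ 0} and ℤ_5^× = {x ∈ ℤ_5 : v_5(x) = 0}. Here v_5(155) = v_5(num) − v_5(den) = 1; compare against these criteria.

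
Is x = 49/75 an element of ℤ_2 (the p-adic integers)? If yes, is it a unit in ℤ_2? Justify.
x ∈ ℤ_2^× (unit); v_2(x) = 0

ℤ_2 = {x ∈ ℚ_2 : v_2(x) ≥ 0} and ℤ_2^× = {x ∈ ℤ_2 : v_2(x) = 0}. Here v_2(49/75) = v_2(num) − v_2(den) = 0; compare against these criteria.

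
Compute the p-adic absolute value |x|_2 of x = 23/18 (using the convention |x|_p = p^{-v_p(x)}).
|23/18|_2 = 2

Step 1 — compute v_2(x) by factoring powers of 2 out of the numerator and denominator: v_2(23/18) = -1. Step 2 — apply |x|_p = p^{-v_p(x)} = 2^{1} = 2.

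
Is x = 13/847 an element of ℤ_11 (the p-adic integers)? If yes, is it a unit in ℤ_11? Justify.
x ∉ ℤ_11 (v_11(x) = -2 < 0)

ℤ_11 = {x ∈ ℚ_11 : v_11(x) ≥ 0} and ℤ_11^× = {x ∈ ℤ_11 : v_11(x) = 0}. Here v_11(13/847) = v_11(num) − v_11(den) = -2; compare against these criteria.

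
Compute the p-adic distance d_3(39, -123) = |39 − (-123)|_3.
d_3(39, -123) = 1/81

Step 1 — x − y = 39 − (-123) = 162. Step 2 — v_3(162) = 4 (factor: 162 = (3^4 · 2); the sign does not affect v_p). Step 3 — |x − y|_3 = 3^{-4} = 1/81.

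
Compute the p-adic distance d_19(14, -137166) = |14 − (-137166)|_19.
d_19(14, -137166) = 1/6859

Step 1 — x − y = 14 − (-137166) = 137180. Step 2 — v_19(137180) = 3 (factor: 137180 = (19^3 · 20); the sign does not affect v_p). Step 3 — |x − y|_19 = 19^{-3} = 1/6859.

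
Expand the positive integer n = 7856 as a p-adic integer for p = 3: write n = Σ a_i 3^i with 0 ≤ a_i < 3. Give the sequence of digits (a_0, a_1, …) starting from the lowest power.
(a_0, a_1, …) = (2, 2, 2, 2, 0, 2, 1, 0, 1)

Repeated division by 3 gives the digits low-to-high: 7856 = 2 + 2·3^1 + 2·3^2 + 2·3^3 + 2·3^5 + 1·3^6 + 1·3^8. Digit sequence: (2, 2, 2, 2, 0, 2, 1, 0, 1).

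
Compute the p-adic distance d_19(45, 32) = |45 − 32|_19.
d_19(45, 32) = 1

Step 1 — x − y = 45 − 32 = 13. Step 2 — v_19(13) = 0 (factor: 13 = (19^0 · 13); the sign does not affect v_p). Step 3 — |x − y|_19 = 19^{0} = 1.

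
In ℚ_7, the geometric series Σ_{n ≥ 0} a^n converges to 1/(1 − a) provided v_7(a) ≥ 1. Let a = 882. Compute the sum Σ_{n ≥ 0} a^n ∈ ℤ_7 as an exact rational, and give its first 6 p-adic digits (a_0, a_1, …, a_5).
Σ a^n = 1/(1 − a) = -1/881;  first 6 digits = (1, 0, 4, 2, 2, 4)

v_7(a) = 2 ≥ 1, so the series converges in ℤ_7 to 1/(1 − a) = 1/(1 − 882) = -1/881. Expand this rational in ℤ_7: compute digits iteratively via d_i = x_i mod 7, x_{i+1} = (x_i − d_i)/7. The first 6 digits are (1, 0, 4, 2, 2, 4).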